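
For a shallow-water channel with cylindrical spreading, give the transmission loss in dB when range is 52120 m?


TL = 10*log10(52120) = 47.17

47.17 dB


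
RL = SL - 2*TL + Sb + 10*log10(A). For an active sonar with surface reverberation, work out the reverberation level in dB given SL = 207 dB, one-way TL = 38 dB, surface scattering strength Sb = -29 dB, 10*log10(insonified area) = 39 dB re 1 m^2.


RL = SL - 2*TL + Sb + 10*log10(A) = 207 - 2*38 + (-29) + 39 = 141

141 dB


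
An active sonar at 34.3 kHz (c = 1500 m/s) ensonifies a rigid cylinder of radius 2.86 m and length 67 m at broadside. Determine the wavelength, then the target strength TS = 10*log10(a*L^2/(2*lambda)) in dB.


Step 1: lambda = c/f = 1500/34300 = 0.04373 m
Step 2: TS = 10*log10(a*L^2/(2*lambda)) = 10*log10(2.86*67^2/(2*0.04373)) = 51.67

51.67 dB


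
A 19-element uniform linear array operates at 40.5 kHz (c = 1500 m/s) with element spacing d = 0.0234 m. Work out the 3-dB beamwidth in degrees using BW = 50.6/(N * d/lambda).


Step 1: lambda = 1500/40500 = 0.03704 m
Step 2: d/lambda = 0.0234/0.03704 = 0.6317
Step 3: BW = 50.6/(N * d/lambda) = 50.6/(19 * 0.6317) = 4.22

4.22 deg


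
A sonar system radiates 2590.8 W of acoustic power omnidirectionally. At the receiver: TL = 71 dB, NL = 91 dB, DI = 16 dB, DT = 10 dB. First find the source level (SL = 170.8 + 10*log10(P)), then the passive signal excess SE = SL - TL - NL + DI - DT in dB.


Step 1: SL = 170.8 + 10*log10(2590.8) = 204.93 dB
Step 2: SE = SL - TL - NL + DI - DT = 204.93 - 71 - 91 + 16 - 10 = 48.93

48.93 dB


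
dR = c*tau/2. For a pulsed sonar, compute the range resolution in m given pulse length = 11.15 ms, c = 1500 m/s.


8.3625 m


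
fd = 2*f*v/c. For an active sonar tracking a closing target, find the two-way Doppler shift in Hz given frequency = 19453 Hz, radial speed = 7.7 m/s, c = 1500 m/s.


fd = 2*f*v/c = 2 * 19453 * 7.7 / 1500 = 199.72

199.72 Hz


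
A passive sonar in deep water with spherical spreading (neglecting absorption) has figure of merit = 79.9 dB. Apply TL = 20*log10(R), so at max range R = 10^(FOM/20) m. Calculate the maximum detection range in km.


9.89 km


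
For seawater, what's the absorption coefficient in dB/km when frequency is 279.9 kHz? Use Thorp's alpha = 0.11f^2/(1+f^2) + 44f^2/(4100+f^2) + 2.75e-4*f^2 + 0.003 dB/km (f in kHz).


63.469 dB/km


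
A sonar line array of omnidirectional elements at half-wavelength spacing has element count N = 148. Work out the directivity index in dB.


DI = 10*log10(148) = 21.7

21.7 dB


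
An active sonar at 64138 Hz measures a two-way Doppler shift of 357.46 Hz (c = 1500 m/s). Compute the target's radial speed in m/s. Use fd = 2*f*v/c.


From fd = 2*f*v/c, v = c*fd/(2*f) = 1500 * 357.46 / (2*64138) = 4.18

4.18 m/s


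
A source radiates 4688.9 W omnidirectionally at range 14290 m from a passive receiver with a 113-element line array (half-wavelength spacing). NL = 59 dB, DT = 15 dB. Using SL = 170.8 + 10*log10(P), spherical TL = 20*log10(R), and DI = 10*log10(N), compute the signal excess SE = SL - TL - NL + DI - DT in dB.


Step 1: SL = 170.8 + 10*log10(4688.9) = 207.51 dB
Step 2: TL = 20*log10(14290) = 83.1 dB
Step 3: DI = 10*log10(113) = 20.53 dB
Step 4: SE = SL - TL - NL + DI - DT = 207.51 - 83.1 - 59 + 20.53 - 15 = 70.94

70.94 dB


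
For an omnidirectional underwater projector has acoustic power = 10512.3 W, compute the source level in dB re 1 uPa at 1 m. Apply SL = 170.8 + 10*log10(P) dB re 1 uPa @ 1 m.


211.02 dB


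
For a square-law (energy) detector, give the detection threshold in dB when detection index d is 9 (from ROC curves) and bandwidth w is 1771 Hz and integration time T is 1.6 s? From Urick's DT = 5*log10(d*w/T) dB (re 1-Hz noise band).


DT = 5*log10(d*w/T) = 5*log10(9 * 1771 / 1.6) = 5*log10(9961.88) = 19.99

19.99 dB


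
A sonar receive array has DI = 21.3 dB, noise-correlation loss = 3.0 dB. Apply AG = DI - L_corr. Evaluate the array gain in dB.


AG = DI - L_corr = 21.3 - 3.0 = 18.3

18.3 dB


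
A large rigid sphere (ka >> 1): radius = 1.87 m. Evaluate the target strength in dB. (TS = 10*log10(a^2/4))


-0.58 dB


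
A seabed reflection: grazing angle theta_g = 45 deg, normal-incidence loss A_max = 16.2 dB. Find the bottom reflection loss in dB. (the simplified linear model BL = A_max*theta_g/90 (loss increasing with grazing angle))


8.1 dB


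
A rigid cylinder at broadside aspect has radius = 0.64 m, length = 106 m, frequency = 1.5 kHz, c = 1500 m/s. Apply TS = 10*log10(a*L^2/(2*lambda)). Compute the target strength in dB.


35.56 dB


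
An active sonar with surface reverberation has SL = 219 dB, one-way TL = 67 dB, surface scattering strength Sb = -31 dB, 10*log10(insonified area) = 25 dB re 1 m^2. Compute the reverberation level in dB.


RL = SL - 2*TL + Sb + 10*log10(A) = 219 - 2*67 + (-31) + 25 = 79

79 dB


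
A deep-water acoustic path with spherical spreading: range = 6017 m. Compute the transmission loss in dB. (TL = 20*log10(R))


TL = 20*log10(6017) = 75.59

75.59 dB


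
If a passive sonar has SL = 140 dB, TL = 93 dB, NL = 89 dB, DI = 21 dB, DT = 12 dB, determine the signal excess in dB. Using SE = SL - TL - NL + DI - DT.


SE = SL - TL - NL + DI - DT = 140 - 93 - 89 + 21 - 12 = -33

-33 dB


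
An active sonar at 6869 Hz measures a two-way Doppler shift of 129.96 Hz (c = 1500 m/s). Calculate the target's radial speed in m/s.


From fd = 2*f*v/c, v = c*fd/(2*f) = 1500 * 129.96 / (2*6869) = 14.19

14.19 m/s


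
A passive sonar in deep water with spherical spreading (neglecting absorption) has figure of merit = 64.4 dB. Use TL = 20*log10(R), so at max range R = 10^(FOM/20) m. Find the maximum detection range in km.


At max range FOM = TL, so 20*log10(R) = 64.4
R = 10^(64.4/20) = 1659.59 m = 1.66 km

1.66 km


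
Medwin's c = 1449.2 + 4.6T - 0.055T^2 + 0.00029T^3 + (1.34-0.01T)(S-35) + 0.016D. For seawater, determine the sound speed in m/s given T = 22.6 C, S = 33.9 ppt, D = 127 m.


c = 1449.2 + 4.6*22.6 - 0.055*22.6^2 + 0.00029*22.6^3 + (1.34 - 0.01*22.6)*(33.9 - 35) + 0.016*127 = 1529.22

1529.22 m/s


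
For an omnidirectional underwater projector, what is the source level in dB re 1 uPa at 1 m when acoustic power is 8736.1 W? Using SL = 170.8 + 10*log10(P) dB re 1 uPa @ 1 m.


210.21 dB


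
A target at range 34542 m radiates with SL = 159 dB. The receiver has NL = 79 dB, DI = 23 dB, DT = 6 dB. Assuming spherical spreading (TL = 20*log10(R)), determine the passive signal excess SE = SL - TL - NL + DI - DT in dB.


Step 1: TL = 20*log10(34542) = 90.77 dB
Step 2: SE = 159 - 90.77 - 79 + 23 - 6 = 6.23

6.23 dB


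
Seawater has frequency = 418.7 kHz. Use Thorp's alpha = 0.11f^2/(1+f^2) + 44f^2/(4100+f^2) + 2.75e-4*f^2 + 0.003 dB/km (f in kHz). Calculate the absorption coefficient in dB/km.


f^2 = 175309.69
alpha = 0.11*175309.69/(1+175309.69) + 44*175309.69/(4100+175309.69) + 2.75e-4*175309.69 + 0.003 = 91.318

91.318 dB/km


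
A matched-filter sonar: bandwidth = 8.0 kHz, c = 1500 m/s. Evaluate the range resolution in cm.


dR = c/(2*BW) = 1500 / (2 * 8.0e3) = 0.0938 m = 9.38 cm

9.38 cm


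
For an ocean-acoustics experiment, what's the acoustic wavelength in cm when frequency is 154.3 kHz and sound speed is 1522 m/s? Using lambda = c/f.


lambda = c/f = 1522 / 154300 = 0.0099 m = 0.99 cm

0.99 cm


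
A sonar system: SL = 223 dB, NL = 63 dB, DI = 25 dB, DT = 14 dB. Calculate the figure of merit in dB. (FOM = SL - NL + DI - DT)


FOM = SL - NL + DI - DT = 223 - 63 + 25 - 14 = 171

171 dB


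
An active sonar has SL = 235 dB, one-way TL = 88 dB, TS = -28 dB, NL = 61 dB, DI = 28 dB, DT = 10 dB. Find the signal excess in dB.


SE = SL - 2*TL + TS - NL + DI - DT = 235 - 2*88 + (-28) - 61 + 28 - 10 = -12

-12 dB


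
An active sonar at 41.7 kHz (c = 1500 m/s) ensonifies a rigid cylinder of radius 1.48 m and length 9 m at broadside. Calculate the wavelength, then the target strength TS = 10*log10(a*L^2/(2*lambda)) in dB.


Step 1: lambda = c/f = 1500/41700 = 0.03597 m
Step 2: TS = 10*log10(a*L^2/(2*lambda)) = 10*log10(1.48*9^2/(2*0.03597)) = 32.22

32.22 dB


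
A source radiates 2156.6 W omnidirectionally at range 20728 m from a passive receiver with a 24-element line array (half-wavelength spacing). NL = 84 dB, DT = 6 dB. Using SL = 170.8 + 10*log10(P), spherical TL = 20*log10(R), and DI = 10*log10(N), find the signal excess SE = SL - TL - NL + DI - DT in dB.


Step 1: SL = 170.8 + 10*log10(2156.6) = 204.14 dB
Step 2: TL = 20*log10(20728) = 86.33 dB
Step 3: DI = 10*log10(24) = 13.8 dB
Step 4: SE = SL - TL - NL + DI - DT = 204.14 - 86.33 - 84 + 13.8 - 6 = 41.61

41.61 dB


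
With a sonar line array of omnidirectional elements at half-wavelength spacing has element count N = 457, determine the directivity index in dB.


DI = 10*log10(457) = 26.6

26.6 dB


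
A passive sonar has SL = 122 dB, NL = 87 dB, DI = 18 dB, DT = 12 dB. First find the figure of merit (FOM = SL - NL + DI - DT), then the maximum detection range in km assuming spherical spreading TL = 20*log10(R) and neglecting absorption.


Step 1: FOM = SL - NL + DI - DT = 122 - 87 + 18 - 12 = 41 dB
Step 2: at max range FOM = TL = 20*log10(R), so R = 10^(41/20) = 112.2 m = 0.11 km

0.11 km


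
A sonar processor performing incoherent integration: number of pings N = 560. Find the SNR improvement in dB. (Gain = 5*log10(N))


Gain = 5*log10(560) = 13.74

13.74 dB


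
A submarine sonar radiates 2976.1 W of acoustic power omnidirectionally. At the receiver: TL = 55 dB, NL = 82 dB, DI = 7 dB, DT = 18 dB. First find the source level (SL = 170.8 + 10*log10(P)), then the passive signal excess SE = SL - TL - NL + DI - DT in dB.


Step 1: SL = 170.8 + 10*log10(2976.1) = 205.54 dB
Step 2: SE = SL - TL - NL + DI - DT = 205.54 - 55 - 82 + 7 - 18 = 57.54

57.54 dB


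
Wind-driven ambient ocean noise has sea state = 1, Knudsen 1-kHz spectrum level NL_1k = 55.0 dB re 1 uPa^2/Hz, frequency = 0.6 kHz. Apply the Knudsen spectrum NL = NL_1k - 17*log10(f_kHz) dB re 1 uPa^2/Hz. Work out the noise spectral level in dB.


58.77 dB


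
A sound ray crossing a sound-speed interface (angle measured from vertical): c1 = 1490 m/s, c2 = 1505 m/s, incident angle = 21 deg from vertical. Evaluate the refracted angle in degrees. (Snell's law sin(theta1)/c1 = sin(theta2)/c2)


21.22 deg


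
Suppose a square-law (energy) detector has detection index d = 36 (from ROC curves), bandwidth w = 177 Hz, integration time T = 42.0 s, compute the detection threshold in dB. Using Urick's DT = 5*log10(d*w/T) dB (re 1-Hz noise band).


10.91 dB


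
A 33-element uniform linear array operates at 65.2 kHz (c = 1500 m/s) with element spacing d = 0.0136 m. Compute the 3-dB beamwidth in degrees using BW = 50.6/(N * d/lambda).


Step 1: lambda = 1500/65200 = 0.02301 m
Step 2: d/lambda = 0.0136/0.02301 = 0.591
Step 3: BW = 50.6/(N * d/lambda) = 50.6/(33 * 0.591) = 2.59

2.59 deg


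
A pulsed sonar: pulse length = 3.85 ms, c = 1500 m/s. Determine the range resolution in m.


dR = c*tau/2 = 1500 * 3.85e-3 / 2 = 2.8875

2.8875 m


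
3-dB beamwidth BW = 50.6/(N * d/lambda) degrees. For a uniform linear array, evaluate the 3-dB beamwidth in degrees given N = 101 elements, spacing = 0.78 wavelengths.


BW = 50.6 / (101 * 0.78) = 50.6 / 78.78 = 0.64

0.64 deg


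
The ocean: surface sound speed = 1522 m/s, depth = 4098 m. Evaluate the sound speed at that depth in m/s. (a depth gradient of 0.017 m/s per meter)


1591.666 m/s


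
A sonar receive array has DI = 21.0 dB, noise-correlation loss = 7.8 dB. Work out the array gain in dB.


13.2 dB


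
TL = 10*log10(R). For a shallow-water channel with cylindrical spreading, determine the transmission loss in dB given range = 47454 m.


46.76 dB


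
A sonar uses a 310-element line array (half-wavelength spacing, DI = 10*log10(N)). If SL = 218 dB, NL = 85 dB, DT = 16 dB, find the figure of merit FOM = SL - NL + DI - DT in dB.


Step 1: DI = 10*log10(310) = 24.91 dB
Step 2: FOM = SL - NL + DI - DT = 218 - 85 + 24.91 - 16 = 141.91

141.91 dB


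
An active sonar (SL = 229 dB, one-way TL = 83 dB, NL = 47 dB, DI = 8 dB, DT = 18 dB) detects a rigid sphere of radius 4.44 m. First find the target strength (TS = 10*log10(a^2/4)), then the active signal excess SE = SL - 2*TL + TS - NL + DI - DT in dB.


Step 1: TS = 10*log10(4.44^2/4) = 6.93 dB
Step 2: SE = SL - 2*TL + TS - NL + DI - DT = 229 - 2*83 + (6.93) - 47 + 8 - 18 = 12.93

12.93 dB


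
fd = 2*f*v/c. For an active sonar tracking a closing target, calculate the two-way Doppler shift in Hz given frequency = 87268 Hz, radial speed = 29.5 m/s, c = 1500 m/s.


fd = 2*f*v/c = 2 * 87268 * 29.5 / 1500 = 3432.54

3432.54 Hz


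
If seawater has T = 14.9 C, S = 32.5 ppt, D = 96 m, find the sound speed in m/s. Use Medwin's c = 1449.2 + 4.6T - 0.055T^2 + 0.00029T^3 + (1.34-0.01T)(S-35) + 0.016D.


c = 1449.2 + 4.6*14.9 - 0.055*14.9^2 + 0.00029*14.9^3 + (1.34 - 0.01*14.9)*(32.5 - 35) + 0.016*96 = 1505.05

1505.05 m/s


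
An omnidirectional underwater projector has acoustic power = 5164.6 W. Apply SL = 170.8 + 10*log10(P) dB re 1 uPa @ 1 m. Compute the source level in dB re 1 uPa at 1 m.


SL = 170.8 + 10*log10(5164.6) = 170.8 + 37.13 = 207.93

207.93 dB


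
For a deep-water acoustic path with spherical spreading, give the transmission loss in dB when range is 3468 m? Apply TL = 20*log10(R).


70.8 dB


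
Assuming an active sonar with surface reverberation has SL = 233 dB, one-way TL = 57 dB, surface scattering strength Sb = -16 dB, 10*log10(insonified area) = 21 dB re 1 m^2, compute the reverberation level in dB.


RL = SL - 2*TL + Sb + 10*log10(A) = 233 - 2*57 + (-16) + 21 = 124

124 dB


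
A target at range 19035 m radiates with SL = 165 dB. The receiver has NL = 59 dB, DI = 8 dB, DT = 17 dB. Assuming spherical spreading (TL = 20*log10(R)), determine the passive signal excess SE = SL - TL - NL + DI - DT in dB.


Step 1: TL = 20*log10(19035) = 85.59 dB
Step 2: SE = 165 - 85.59 - 59 + 8 - 17 = 11.41

11.41 dB


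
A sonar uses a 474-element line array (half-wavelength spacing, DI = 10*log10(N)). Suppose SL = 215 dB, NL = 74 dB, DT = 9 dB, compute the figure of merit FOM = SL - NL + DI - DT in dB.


Step 1: DI = 10*log10(474) = 26.76 dB
Step 2: FOM = SL - NL + DI - DT = 215 - 74 + 26.76 - 9 = 158.76

158.76 dB


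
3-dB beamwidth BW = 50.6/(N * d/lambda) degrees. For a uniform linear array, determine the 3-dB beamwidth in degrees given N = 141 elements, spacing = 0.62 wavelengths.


BW = 50.6 / (141 * 0.62) = 50.6 / 87.42 = 0.58

0.58 deg


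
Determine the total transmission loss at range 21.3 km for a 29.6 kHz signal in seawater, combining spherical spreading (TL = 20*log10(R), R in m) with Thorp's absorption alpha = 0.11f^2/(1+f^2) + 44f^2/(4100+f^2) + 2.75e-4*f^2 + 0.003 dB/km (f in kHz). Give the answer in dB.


259.12 dB


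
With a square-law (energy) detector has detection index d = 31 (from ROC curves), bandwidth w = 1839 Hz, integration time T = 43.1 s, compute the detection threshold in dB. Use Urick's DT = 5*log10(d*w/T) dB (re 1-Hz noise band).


15.61 dB


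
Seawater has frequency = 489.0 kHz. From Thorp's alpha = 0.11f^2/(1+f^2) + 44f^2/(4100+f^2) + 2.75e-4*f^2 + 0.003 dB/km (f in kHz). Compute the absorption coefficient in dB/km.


f^2 = 239121.0
alpha = 0.11*239121.0/(1+239121.0) + 44*239121.0/(4100+239121.0) + 2.75e-4*239121.0 + 0.003 = 109.13

109.13 dB/km


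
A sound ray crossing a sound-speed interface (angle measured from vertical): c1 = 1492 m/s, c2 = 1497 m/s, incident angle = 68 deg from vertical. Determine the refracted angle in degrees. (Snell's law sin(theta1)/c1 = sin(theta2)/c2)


68.48 deg


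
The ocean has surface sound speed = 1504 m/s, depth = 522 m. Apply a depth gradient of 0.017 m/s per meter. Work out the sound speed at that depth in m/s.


c = 1504 + 0.017 * 522 = 1512.874

1512.874 m/s


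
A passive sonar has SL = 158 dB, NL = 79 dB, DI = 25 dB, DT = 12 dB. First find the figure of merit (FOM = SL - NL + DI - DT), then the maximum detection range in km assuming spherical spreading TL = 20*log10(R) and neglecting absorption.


Step 1: FOM = SL - NL + DI - DT = 158 - 79 + 25 - 12 = 92 dB
Step 2: at max range FOM = TL = 20*log10(R), so R = 10^(92/20) = 39810.72 m = 39.81 km

39.81 km


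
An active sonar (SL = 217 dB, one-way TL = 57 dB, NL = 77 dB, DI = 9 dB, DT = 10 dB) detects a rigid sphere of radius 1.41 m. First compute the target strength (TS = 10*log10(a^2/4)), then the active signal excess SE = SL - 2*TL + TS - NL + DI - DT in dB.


Step 1: TS = 10*log10(1.41^2/4) = -3.04 dB
Step 2: SE = SL - 2*TL + TS - NL + DI - DT = 217 - 2*57 + (-3.04) - 77 + 9 - 10 = 21.96

21.96 dB


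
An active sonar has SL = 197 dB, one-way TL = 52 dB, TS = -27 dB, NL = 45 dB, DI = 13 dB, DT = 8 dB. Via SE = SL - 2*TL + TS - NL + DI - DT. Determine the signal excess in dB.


SE = SL - 2*TL + TS - NL + DI - DT = 197 - 2*52 + (-27) - 45 + 13 - 8 = 26

26 dB


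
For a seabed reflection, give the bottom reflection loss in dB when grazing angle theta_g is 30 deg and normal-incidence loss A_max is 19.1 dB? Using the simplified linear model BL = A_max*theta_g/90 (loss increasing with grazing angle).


6.37 dB


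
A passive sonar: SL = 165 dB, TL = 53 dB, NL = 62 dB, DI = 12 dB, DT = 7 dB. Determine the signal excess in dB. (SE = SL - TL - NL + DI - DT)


55 dB


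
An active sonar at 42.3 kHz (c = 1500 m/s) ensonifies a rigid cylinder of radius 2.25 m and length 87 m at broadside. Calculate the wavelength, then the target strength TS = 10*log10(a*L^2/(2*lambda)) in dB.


Step 1: lambda = c/f = 1500/42300 = 0.03546 m
Step 2: TS = 10*log10(a*L^2/(2*lambda)) = 10*log10(2.25*87^2/(2*0.03546)) = 53.8

53.8 dB


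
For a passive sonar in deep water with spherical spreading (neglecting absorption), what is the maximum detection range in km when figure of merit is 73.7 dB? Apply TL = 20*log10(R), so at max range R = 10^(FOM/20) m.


At max range FOM = TL, so 20*log10(R) = 73.7
R = 10^(73.7/20) = 4841.72 m = 4.84 km

4.84 km


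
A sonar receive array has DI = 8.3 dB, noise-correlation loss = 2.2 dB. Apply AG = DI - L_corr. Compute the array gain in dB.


AG = DI - L_corr = 8.3 - 2.2 = 6.1

6.1 dB


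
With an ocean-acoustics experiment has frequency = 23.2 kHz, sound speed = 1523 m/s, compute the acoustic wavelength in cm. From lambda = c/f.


6.56 cm


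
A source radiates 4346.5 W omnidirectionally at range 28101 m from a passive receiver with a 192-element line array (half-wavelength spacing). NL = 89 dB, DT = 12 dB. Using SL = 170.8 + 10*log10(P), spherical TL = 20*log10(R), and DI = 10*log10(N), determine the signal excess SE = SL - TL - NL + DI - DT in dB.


Step 1: SL = 170.8 + 10*log10(4346.5) = 207.18 dB
Step 2: TL = 20*log10(28101) = 88.97 dB
Step 3: DI = 10*log10(192) = 22.83 dB
Step 4: SE = SL - TL - NL + DI - DT = 207.18 - 88.97 - 89 + 22.83 - 12 = 40.04

40.04 dB


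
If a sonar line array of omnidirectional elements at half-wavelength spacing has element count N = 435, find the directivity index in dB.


DI = 10*log10(435) = 26.38

26.38 dB


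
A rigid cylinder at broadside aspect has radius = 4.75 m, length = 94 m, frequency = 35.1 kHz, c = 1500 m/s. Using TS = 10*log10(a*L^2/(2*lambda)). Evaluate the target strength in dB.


lambda = 1500/35100 = 0.04274 m
TS = 10*log10(4.75*94^2/(2*0.04274)) = 56.91

56.91 dB


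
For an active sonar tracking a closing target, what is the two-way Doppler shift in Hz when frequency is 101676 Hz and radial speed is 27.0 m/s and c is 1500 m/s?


3660.34 Hz


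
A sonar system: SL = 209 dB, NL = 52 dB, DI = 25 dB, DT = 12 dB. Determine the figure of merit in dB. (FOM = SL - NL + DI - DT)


FOM = SL - NL + DI - DT = 209 - 52 + 25 - 12 = 170

170 dB


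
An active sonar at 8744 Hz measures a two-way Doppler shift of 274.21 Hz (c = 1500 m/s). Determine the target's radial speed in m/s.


From fd = 2*f*v/c, v = c*fd/(2*f) = 1500 * 274.21 / (2*8744) = 23.52

23.52 m/s


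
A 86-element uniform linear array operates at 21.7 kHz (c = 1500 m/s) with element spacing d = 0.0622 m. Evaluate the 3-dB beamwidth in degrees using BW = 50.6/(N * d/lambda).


Step 1: lambda = 1500/21700 = 0.06912 m
Step 2: d/lambda = 0.0622/0.06912 = 0.8999
Step 3: BW = 50.6/(N * d/lambda) = 50.6/(86 * 0.8999) = 0.65

0.65 deg


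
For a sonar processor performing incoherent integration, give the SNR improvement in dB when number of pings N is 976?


Gain = 5*log10(976) = 14.95

14.95 dB


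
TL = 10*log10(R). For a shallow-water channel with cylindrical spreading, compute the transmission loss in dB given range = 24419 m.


TL = 10*log10(24419) = 43.88

43.88 dB


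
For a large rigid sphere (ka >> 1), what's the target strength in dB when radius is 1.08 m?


TS = 10*log10(1.08^2 / 4) = 10*log10(0.2916) = -5.35

-5.35 dB


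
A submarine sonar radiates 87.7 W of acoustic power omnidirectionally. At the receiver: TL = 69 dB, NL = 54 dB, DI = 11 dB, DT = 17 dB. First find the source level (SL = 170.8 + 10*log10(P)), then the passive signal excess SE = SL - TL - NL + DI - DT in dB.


Step 1: SL = 170.8 + 10*log10(87.7) = 190.23 dB
Step 2: SE = SL - TL - NL + DI - DT = 190.23 - 69 - 54 + 11 - 17 = 61.23

61.23 dB


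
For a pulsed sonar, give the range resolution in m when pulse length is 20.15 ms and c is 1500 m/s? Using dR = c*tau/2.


15.1125 m


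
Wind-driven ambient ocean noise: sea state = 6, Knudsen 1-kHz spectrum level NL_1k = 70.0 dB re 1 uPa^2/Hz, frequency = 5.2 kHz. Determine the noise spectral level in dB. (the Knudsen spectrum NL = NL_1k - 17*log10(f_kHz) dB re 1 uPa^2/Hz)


NL = NL_1k - 17*log10(f_kHz) = 70.0 - 17*log10(5.2) = 70.0 - (12.17) = 57.83

57.83 dB


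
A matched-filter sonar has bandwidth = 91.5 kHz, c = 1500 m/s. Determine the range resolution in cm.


0.82 cm


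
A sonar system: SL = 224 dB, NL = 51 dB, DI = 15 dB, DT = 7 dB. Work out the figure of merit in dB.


181 dB


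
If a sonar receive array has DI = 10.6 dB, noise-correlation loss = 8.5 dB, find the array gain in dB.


AG = DI - L_corr = 10.6 - 8.5 = 2.1

2.1 dB


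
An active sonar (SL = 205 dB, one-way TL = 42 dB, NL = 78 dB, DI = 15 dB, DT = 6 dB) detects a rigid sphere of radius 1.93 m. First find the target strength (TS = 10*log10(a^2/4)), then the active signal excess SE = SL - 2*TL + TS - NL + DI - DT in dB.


Step 1: TS = 10*log10(1.93^2/4) = -0.31 dB
Step 2: SE = SL - 2*TL + TS - NL + DI - DT = 205 - 2*42 + (-0.31) - 78 + 15 - 6 = 51.69

51.69 dB


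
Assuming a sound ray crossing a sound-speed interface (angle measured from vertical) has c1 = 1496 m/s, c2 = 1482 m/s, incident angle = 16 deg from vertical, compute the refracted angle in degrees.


sin(theta2) = (c2/c1)*sin(theta1) = (1482/1496)*sin(16 deg) = 0.27306
theta2 = arcsin(0.27306) = 15.85

15.85 deg


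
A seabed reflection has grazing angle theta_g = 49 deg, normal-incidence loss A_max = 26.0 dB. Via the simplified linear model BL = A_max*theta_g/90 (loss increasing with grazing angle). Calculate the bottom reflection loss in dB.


BL = A_max * theta_g / 90 = 26.0 * 49 / 90 = 14.16

14.16 dB


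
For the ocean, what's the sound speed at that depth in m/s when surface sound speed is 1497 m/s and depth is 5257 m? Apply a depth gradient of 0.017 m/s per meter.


c = 1497 + 0.017 * 5257 = 1586.369

1586.369 m/s


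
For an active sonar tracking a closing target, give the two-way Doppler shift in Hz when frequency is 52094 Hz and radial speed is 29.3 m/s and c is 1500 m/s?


fd = 2*f*v/c = 2 * 52094 * 29.3 / 1500 = 2035.14

2035.14 Hz


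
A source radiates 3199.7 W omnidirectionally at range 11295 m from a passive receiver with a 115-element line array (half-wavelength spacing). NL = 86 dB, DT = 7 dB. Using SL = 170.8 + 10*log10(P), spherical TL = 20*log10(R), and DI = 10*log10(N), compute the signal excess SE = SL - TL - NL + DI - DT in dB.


Step 1: SL = 170.8 + 10*log10(3199.7) = 205.85 dB
Step 2: TL = 20*log10(11295) = 81.06 dB
Step 3: DI = 10*log10(115) = 20.61 dB
Step 4: SE = SL - TL - NL + DI - DT = 205.85 - 81.06 - 86 + 20.61 - 7 = 52.4

52.4 dB


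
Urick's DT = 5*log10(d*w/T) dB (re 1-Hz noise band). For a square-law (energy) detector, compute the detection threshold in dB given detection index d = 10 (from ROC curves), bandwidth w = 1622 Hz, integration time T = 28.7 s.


DT = 5*log10(d*w/T) = 5*log10(10 * 1622 / 28.7) = 5*log10(565.16) = 13.76

13.76 dB


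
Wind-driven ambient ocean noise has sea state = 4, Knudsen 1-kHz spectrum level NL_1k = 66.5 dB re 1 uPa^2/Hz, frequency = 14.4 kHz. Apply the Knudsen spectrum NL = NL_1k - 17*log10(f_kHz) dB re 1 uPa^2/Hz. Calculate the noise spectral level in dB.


NL = NL_1k - 17*log10(f_kHz) = 66.5 - 17*log10(14.4) = 66.5 - (19.69) = 46.81

46.81 dB


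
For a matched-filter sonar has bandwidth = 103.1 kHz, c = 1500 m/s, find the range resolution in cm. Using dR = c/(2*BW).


0.73 cm


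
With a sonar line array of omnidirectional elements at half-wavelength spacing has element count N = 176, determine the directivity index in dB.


DI = 10*log10(176) = 22.46

22.46 dB


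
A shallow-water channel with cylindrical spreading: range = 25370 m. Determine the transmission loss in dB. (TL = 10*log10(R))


TL = 10*log10(25370) = 44.04

44.04 dB


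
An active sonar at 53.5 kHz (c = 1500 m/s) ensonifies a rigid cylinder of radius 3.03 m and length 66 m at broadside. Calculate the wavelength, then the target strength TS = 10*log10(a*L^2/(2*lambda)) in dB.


Step 1: lambda = c/f = 1500/53500 = 0.02804 m
Step 2: TS = 10*log10(a*L^2/(2*lambda)) = 10*log10(3.03*66^2/(2*0.02804)) = 53.72

53.72 dB


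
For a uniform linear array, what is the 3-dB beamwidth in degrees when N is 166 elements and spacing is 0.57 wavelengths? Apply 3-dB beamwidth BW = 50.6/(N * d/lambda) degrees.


BW = 50.6 / (166 * 0.57) = 50.6 / 94.62 = 0.53

0.53 deg


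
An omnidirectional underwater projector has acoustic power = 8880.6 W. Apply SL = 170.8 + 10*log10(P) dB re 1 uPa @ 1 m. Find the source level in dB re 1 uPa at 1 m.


SL = 170.8 + 10*log10(8880.6) = 170.8 + 39.48 = 210.28

210.28 dB


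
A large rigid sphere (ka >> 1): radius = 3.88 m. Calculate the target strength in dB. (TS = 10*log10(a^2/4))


TS = 10*log10(3.88^2 / 4) = 10*log10(3.7636) = 5.76

5.76 dB


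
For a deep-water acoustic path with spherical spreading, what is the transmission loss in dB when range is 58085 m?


TL = 20*log10(58085) = 95.28

95.28 dB


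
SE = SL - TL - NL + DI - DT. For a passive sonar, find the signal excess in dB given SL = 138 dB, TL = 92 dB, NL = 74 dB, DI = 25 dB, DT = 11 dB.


SE = SL - TL - NL + DI - DT = 138 - 92 - 74 + 25 - 11 = -14

-14 dB


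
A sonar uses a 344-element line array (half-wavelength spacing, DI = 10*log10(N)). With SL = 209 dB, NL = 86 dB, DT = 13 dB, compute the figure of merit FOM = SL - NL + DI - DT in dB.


Step 1: DI = 10*log10(344) = 25.37 dB
Step 2: FOM = SL - NL + DI - DT = 209 - 86 + 25.37 - 13 = 135.37

135.37 dB


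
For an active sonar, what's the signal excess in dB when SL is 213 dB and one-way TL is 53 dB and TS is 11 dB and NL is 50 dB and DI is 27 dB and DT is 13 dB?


82 dB


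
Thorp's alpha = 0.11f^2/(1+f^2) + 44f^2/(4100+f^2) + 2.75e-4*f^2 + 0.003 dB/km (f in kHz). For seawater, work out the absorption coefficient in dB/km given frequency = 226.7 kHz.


f^2 = 51392.89
alpha = 0.11*51392.89/(1+51392.89) + 44*51392.89/(4100+51392.89) + 2.75e-4*51392.89 + 0.003 = 54.995

54.995 dB/km


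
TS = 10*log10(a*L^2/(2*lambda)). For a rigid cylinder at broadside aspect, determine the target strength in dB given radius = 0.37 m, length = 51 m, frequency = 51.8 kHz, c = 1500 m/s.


lambda = 1500/51800 = 0.02896 m
TS = 10*log10(0.37*51^2/(2*0.02896)) = 42.21

42.21 dB


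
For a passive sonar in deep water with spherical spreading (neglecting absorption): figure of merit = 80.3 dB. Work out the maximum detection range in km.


At max range FOM = TL, so 20*log10(R) = 80.3
R = 10^(80.3/20) = 10351.42 m = 10.35 km

10.35 km


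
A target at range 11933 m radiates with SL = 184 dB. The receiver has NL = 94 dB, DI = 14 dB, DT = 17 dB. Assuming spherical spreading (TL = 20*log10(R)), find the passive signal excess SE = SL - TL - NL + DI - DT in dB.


Step 1: TL = 20*log10(11933) = 81.53 dB
Step 2: SE = 184 - 81.53 - 94 + 14 - 17 = 5.47

5.47 dB


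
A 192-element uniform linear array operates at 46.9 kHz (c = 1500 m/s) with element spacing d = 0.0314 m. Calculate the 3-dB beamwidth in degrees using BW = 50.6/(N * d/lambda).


Step 1: lambda = 1500/46900 = 0.03198 m
Step 2: d/lambda = 0.0314/0.03198 = 0.9819
Step 3: BW = 50.6/(N * d/lambda) = 50.6/(192 * 0.9819) = 0.27

0.27 deg


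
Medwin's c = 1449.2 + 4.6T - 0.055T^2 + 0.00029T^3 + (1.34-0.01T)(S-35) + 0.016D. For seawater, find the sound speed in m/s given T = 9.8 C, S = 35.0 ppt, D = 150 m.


c = 1449.2 + 4.6*9.8 - 0.055*9.8^2 + 0.00029*9.8^3 + (1.34 - 0.01*9.8)*(35.0 - 35) + 0.016*150 = 1491.67

1491.67 m/s


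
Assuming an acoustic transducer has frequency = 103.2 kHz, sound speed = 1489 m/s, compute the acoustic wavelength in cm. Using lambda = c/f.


lambda = c/f = 1489 / 103200 = 0.0144 m = 1.44 cm

1.44 cm


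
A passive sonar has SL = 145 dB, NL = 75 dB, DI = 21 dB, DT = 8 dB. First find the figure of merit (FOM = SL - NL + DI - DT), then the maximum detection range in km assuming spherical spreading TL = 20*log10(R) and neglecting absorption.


Step 1: FOM = SL - NL + DI - DT = 145 - 75 + 21 - 8 = 83 dB
Step 2: at max range FOM = TL = 20*log10(R), so R = 10^(83/20) = 14125.38 m = 14.13 km

14.13 km


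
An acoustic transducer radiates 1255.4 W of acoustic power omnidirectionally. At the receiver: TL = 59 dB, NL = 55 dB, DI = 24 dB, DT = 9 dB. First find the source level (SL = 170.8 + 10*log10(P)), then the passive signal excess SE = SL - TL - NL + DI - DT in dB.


Step 1: SL = 170.8 + 10*log10(1255.4) = 201.79 dB
Step 2: SE = SL - TL - NL + DI - DT = 201.79 - 59 - 55 + 24 - 9 = 102.79

102.79 dB


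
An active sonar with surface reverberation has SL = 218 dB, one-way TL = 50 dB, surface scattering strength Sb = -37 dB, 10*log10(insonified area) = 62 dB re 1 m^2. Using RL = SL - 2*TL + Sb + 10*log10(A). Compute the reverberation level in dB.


RL = SL - 2*TL + Sb + 10*log10(A) = 218 - 2*50 + (-37) + 62 = 143

143 dB


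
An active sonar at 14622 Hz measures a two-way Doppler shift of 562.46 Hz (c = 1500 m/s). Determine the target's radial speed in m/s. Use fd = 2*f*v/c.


From fd = 2*f*v/c, v = c*fd/(2*f) = 1500 * 562.46 / (2*14622) = 28.85

28.85 m/s


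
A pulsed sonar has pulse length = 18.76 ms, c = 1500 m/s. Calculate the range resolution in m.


14.07 m


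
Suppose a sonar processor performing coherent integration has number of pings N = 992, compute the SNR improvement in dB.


Gain = 10*log10(992) = 29.97

29.97 dB


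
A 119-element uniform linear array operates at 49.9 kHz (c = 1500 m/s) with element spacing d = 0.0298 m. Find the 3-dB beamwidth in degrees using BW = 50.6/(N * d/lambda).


0.43 deg


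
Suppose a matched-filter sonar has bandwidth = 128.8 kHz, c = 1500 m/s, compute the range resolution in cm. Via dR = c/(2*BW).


0.58 cm


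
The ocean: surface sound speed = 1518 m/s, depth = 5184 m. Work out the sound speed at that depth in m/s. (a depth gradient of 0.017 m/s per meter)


c = 1518 + 0.017 * 5184 = 1606.128

1606.128 m/s


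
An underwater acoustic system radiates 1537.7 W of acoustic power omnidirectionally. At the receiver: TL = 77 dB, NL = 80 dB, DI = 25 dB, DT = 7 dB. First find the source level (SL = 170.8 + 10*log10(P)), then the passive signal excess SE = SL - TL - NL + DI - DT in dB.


Step 1: SL = 170.8 + 10*log10(1537.7) = 202.67 dB
Step 2: SE = SL - TL - NL + DI - DT = 202.67 - 77 - 80 + 25 - 7 = 63.67

63.67 dB


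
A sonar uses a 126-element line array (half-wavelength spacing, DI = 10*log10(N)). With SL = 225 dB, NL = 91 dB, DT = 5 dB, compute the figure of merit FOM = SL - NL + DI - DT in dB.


Step 1: DI = 10*log10(126) = 21.0 dB
Step 2: FOM = SL - NL + DI - DT = 225 - 91 + 21.0 - 5 = 150.0

150.0 dB


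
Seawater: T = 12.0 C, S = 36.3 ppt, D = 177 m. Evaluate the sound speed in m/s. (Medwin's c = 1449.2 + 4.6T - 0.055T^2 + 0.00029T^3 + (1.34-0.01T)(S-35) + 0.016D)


c = 1449.2 + 4.6*12.0 - 0.055*12.0^2 + 0.00029*12.0^3 + (1.34 - 0.01*12.0)*(36.3 - 35) + 0.016*177 = 1501.4

1501.4 m/s


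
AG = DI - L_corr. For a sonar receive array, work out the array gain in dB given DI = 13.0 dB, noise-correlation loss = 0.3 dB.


AG = DI - L_corr = 13.0 - 0.3 = 12.7

12.7 dB


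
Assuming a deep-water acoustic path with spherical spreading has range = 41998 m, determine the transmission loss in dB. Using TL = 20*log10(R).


92.46 dB


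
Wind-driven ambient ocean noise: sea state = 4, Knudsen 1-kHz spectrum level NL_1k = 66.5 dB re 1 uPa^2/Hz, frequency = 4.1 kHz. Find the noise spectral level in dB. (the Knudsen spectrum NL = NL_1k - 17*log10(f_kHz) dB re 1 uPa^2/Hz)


NL = NL_1k - 17*log10(f_kHz) = 66.5 - 17*log10(4.1) = 66.5 - (10.42) = 56.08

56.08 dB


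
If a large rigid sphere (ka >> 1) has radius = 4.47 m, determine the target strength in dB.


TS = 10*log10(4.47^2 / 4) = 10*log10(4.995225) = 6.99

6.99 dB


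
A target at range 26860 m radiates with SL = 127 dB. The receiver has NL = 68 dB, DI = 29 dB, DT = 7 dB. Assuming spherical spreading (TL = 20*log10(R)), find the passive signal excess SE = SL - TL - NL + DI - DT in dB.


Step 1: TL = 20*log10(26860) = 88.58 dB
Step 2: SE = 127 - 88.58 - 68 + 29 - 7 = -7.58

-7.58 dB


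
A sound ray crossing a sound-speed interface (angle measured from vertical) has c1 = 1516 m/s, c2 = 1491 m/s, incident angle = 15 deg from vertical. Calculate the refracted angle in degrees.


sin(theta2) = (c2/c1)*sin(theta1) = (1491/1516)*sin(15 deg) = 0.25455
theta2 = arcsin(0.25455) = 14.75

14.75 deg


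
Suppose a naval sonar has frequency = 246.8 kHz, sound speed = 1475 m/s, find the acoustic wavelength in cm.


lambda = c/f = 1475 / 246800 = 0.006 m = 0.6 cm

0.6 cm


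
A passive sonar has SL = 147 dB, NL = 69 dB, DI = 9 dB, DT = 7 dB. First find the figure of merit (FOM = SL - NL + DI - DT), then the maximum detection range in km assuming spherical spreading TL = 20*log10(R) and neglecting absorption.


Step 1: FOM = SL - NL + DI - DT = 147 - 69 + 9 - 7 = 80 dB
Step 2: at max range FOM = TL = 20*log10(R), so R = 10^(80/20) = 10000.0 m = 10.0 km

10.0 km


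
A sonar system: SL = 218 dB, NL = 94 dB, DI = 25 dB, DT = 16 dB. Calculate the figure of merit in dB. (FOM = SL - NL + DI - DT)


FOM = SL - NL + DI - DT = 218 - 94 + 25 - 16 = 133

133 dB


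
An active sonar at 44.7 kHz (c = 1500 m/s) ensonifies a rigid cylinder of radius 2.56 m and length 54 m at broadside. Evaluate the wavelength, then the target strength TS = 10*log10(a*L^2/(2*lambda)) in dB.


Step 1: lambda = c/f = 1500/44700 = 0.03356 m
Step 2: TS = 10*log10(a*L^2/(2*lambda)) = 10*log10(2.56*54^2/(2*0.03356)) = 50.46

50.46 dB


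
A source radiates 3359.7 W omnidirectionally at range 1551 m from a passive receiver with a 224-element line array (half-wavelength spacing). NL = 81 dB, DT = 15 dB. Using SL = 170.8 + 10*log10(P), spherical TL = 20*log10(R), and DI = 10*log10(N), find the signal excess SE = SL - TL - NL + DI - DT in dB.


Step 1: SL = 170.8 + 10*log10(3359.7) = 206.06 dB
Step 2: TL = 20*log10(1551) = 63.81 dB
Step 3: DI = 10*log10(224) = 23.5 dB
Step 4: SE = SL - TL - NL + DI - DT = 206.06 - 63.81 - 81 + 23.5 - 15 = 69.75

69.75 dB


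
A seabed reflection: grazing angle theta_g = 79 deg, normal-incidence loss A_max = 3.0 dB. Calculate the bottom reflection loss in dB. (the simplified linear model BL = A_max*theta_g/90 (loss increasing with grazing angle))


BL = A_max * theta_g / 90 = 3.0 * 79 / 90 = 2.63

2.63 dB


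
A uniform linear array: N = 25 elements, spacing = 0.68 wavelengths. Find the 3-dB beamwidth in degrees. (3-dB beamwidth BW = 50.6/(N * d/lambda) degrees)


2.98 deg


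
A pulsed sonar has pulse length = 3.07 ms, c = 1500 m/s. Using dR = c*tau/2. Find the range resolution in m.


dR = c*tau/2 = 1500 * 3.07e-3 / 2 = 2.3025

2.3025 m


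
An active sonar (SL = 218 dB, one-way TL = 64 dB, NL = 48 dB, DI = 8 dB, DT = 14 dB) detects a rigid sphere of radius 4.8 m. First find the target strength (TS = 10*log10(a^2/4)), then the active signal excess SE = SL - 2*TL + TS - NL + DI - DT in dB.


Step 1: TS = 10*log10(4.8^2/4) = 7.6 dB
Step 2: SE = SL - 2*TL + TS - NL + DI - DT = 218 - 2*64 + (7.6) - 48 + 8 - 14 = 43.6

43.6 dB


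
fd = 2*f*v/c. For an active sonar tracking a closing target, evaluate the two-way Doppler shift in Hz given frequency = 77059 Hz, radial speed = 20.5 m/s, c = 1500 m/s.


fd = 2*f*v/c = 2 * 77059 * 20.5 / 1500 = 2106.28

2106.28 Hz


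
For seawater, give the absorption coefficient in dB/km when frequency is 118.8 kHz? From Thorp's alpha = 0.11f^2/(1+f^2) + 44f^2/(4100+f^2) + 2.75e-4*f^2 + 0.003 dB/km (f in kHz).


f^2 = 14113.44
alpha = 0.11*14113.44/(1+14113.44) + 44*14113.44/(4100+14113.44) + 2.75e-4*14113.44 + 0.003 = 38.089

38.089 dB/km


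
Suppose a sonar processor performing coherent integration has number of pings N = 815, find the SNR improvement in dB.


Gain = 10*log10(815) = 29.11

29.11 dB


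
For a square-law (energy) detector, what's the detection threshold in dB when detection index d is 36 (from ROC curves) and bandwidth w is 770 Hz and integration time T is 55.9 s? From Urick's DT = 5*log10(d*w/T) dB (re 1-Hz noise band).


DT = 5*log10(d*w/T) = 5*log10(36 * 770 / 55.9) = 5*log10(495.89) = 13.48

13.48 dB


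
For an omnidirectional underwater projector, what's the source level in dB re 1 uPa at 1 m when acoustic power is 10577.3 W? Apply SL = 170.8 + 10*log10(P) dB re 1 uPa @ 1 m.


SL = 170.8 + 10*log10(10577.3) = 170.8 + 40.24 = 211.04

211.04 dB


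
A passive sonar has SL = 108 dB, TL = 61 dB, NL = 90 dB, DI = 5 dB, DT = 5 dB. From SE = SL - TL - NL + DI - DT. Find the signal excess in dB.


-43 dB


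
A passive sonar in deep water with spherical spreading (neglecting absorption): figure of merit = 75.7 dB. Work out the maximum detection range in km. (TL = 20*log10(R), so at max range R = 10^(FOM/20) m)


6.1 km


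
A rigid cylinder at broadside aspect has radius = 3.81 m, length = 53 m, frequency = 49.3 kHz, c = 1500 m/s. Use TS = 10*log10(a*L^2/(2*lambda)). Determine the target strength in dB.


lambda = 1500/49300 = 0.03043 m
TS = 10*log10(3.81*53^2/(2*0.03043)) = 52.45

52.45 dB


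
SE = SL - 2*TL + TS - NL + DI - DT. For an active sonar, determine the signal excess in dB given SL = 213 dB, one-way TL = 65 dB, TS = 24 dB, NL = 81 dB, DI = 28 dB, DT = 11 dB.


SE = SL - 2*TL + TS - NL + DI - DT = 213 - 2*65 + (24) - 81 + 28 - 11 = 43

43 dB


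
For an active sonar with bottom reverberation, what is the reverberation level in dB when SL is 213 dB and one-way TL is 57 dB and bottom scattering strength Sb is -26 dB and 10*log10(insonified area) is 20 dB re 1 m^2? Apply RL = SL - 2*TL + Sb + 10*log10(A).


93 dB


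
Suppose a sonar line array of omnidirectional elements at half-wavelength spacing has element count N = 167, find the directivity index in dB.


22.23 dB


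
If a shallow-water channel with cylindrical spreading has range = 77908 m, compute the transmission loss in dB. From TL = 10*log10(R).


TL = 10*log10(77908) = 48.92

48.92 dB
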